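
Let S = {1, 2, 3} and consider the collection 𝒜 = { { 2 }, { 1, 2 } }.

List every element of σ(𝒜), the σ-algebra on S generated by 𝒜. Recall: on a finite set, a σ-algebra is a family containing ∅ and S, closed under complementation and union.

Seed the family with 𝒜 together with ∅ and S: { {}, { 2 }, { 1, 2 }, S }.
Step 1: 2 new —
  { 3 }  = S∖{ 1, 2 }
  { 1, 3 }  = S∖{ 2 }
  [6 total]
Step 2. New:
  { 2, 3 }  = { 3 } ∪ { 2 }
  [7 total]
Step 3: 1 new —
  { 1 }  = S∖{ 2, 3 }
  [8 total]
After Step 4 the family is unchanged; done.

Therefore σ(𝒜) = { {}, { 1 }, { 2 }, { 3 }, { 1, 2 }, { 1, 3 }, { 2, 3 }, S } (|σ(𝒜)| = 8).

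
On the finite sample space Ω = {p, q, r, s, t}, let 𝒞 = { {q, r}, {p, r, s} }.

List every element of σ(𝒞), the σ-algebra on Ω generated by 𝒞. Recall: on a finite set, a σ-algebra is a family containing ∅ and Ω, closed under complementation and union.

Initial family (4 sets): { {}, {q, r}, {p, r, s}, Ω }.
Iteration 1. New:
  {q, t}  = Ω∖{p, r, s}
  {p, s, t}  = Ω∖{q, r}
  {p, q, r, s}  = {q, r} ∪ {p, r, s}
  [7 total]
Iteration 2. New:
  {t}  = Ω∖{p, q, r, s}
  {q, r, t}  = {q, t} ∪ {q, r}
  {p, q, s, t}  = {p, s, t} ∪ {q, t}
  {p, r, s, t}  = {p, s, t} ∪ {p, r, s}
  [11 total]
Iteration 3: 3 new —
  {q}  = Ω∖{p, r, s, t}
  {r}  = Ω∖{p, q, s, t}
  {p, s}  = Ω∖{q, r, t}
  [14 total]
Iteration 4. New:
  {r, t}  = {r} ∪ {t}
  {p, q, s}  = {p, s} ∪ {q}
  [16 total]
After Iteration 5 the family is unchanged; done.

σ(𝒞) = { {}, {q}, {r}, {t}, {p, s}, {q, r}, {q, t}, {r, t}, {p, q, s}, {p, r, s}, {p, s, t}, {q, r, t}, {p, q, r, s}, {p, q, s, t}, {p, r, s, t}, Ω }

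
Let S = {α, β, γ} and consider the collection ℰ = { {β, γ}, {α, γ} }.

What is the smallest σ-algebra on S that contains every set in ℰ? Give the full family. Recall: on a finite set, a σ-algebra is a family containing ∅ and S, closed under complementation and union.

|σ(ℰ)| = 8.  σ(ℰ) = { {}, {α}, {β}, {γ}, {α, β}, {α, γ}, {β, γ}, S }

Check:
Seed the family with ℰ together with ∅ and S: { {}, {α, γ}, {β, γ}, S }.
Step 1: 2 new —
  {α}  = {β, γ}ᶜ
  {β}  = {α, γ}ᶜ
  [6 total]
Step 2. New:
  {α, β}  = {β} ∪ {α}
  [7 total]
Step 3 adds 1:
  {γ}  = {α, β}ᶜ
  [8 total]
Step 4: already closed under ᶜ and ∪.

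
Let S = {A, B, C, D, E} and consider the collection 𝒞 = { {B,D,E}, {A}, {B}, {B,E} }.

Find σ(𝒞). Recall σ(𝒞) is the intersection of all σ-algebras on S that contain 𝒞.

|σ(𝒞)| = 32.  σ(𝒞) = { {}, {A}, {B}, {C}, {D}, {E}, {A,B}, {A,C}, {A,D}, {A,E}, {B,C}, {B,D}, {B,E}, {C,D}, {C,E}, {D,E}, {A,B,C}, {A,B,D}, {A,B,E}, {A,C,D}, {A,C,E}, {A,D,E}, {B,C,D}, {B,C,E}, {B,D,E}, {C,D,E}, {A,B,C,D}, {A,B,C,E}, {A,B,D,E}, {A,C,D,E}, {B,C,D,E}, S }

Trace:
Take S₀ = 𝒞 ∪ {∅, S} = { {}, {A}, {B}, {B,E}, {B,D,E}, S }.
Round 1: +7 →
  {A,B}  = {B} ∪ {A}
  {A,C}  = ᶜ of {B,D,E}
  {A,B,E}  = {B,E} ∪ {A}
  {A,C,D}  = ᶜ of {B,E}
  {A,B,D,E}  = {B,D,E} ∪ {A}
  {A,C,D,E}  = ᶜ of {B}
  {B,C,D,E}  = ᶜ of {A}
  [13 total]
Round 2. New:
  {C}  = ᶜ of {A,B,D,E}
  {C,D}  = ᶜ of {A,B,E}
  {A,B,C}  = {A,B} ∪ {A,C}
  {C,D,E}  = ᶜ of {A,B}
  {A,B,C,D}  = {A,B} ∪ {A,C,D}
  {A,B,C,E}  = {B,E} ∪ {A,C}
  [19 total]
Round 3. New:
  {D}  = ᶜ of {A,B,C,E}
  {E}  = ᶜ of {A,B,C,D}
  {B,C}  = {B} ∪ {C}
  {D,E}  = ᶜ of {A,B,C}
  {B,C,D}  = {C,D} ∪ {B}
  {B,C,E}  = {B,E} ∪ {C}
  [25 total]
Round 4 adds 7:
  {A,D}  = ᶜ of {B,C,E}
  {A,E}  = ᶜ of {B,C,D}
  {B,D}  = {B} ∪ {D}
  {C,E}  = {E} ∪ {C}
  {A,B,D}  = {A,B} ∪ {D}
  {A,C,E}  = {E} ∪ {A,C}
  {A,D,E}  = ᶜ of {B,C}
  [32 total]
Round 5 adds nothing — fixpoint reached.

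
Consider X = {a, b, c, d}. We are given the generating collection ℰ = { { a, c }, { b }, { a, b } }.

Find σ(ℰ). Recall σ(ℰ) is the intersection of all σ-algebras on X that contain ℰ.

Seed the family with ℰ together with ∅ and X: { {  }, { b }, { a, b }, { a, c }, X }.
Step 1: +4 →
  { b, d }  = { a, c }ᶜ
  { c, d }  = { a, b }ᶜ
  { a, b, c }  = { a, b } ∪ { a, c }
  { a, c, d }  = { b }ᶜ
  |family| = 9
Step 2 adds 3:
  { d }  = { a, b, c }ᶜ
  { a, b, d }  = { a, b } ∪ { b, d }
  { b, c, d }  = { c, d } ∪ { b }
  |family| = 12
Step 3 (2 new):
  { a }  = { b, c, d }ᶜ
  { c }  = { a, b, d }ᶜ
  |family| = 14
Step 4. New:
  { a, d }  = { d } ∪ { a }
  { b, c }  = { c } ∪ { b }
  |family| = 16
Step 5: no new sets; the family is a σ-algebra.

σ(ℰ) = { {  }, { a }, { b }, { c }, { d }, { a, b }, { a, c }, { a, d }, { b, c }, { b, d }, { c, d }, { a, b, c }, { a, b, d }, { a, c, d }, { b, c, d }, X }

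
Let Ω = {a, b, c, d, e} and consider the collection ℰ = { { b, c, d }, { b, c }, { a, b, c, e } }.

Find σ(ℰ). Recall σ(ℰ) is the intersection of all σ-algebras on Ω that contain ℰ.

Begin from { ∅, { b, c }, { b, c, d }, { a, b, c, e }, Ω } (that is, ℰ plus ∅ and Ω).
Round 1 (3 new):
  { d }  = { a, b, c, e }ᶜ
  { a, e }  = { b, c, d }ᶜ
  { a, d, e }  = { b, c }ᶜ
Round 2: closed — nothing new.

σ(ℰ) = { ∅, { d }, { a, e }, { b, c }, { a, d, e }, { b, c, d }, { a, b, c, e }, Ω }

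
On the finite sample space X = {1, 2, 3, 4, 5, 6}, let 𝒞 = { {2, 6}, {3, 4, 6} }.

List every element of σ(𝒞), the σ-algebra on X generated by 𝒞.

Start: 𝒞 ∪ {∅, X} = { {}, {2, 6}, {3, 4, 6}, X }.
Iteration 1 (3 new):
  {1, 2, 5}  = complement {3, 4, 6}
  {1, 3, 4, 5}  = complement {2, 6}
  {2, 3, 4, 6}  = {2, 6} ∪ {3, 4, 6}
  [7 total]
Iteration 2: +4 →
  {1, 5}  = complement {2, 3, 4, 6}
  {1, 2, 5, 6}  = {1, 2, 5} ∪ {2, 6}
  {1, 2, 3, 4, 5}  = {1, 2, 5} ∪ {1, 3, 4, 5}
  {1, 3, 4, 5, 6}  = {1, 3, 4, 5} ∪ {3, 4, 6}
  [11 total]
Iteration 3 adds 3:
  {2}  = complement {1, 3, 4, 5, 6}
  {6}  = complement {1, 2, 3, 4, 5}
  {3, 4}  = complement {1, 2, 5, 6}
  [14 total]
Iteration 4: +2 →
  {1, 5, 6}  = {1, 5} ∪ {6}
  {2, 3, 4}  = {3, 4} ∪ {2}
  [16 total]
After Iteration 5 the family is unchanged; done.

Therefore σ(𝒞) = { {}, {2}, {6}, {1, 5}, {2, 6}, {3, 4}, {1, 2, 5}, {1, 5, 6}, {2, 3, 4}, {3, 4, 6}, {1, 2, 5, 6}, {1, 3, 4, 5}, {2, 3, 4, 6}, {1, 2, 3, 4, 5}, {1, 3, 4, 5, 6}, X } (|σ(𝒞)| = 16).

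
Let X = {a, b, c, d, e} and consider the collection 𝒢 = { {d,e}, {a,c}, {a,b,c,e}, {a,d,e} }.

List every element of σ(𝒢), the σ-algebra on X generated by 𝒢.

|σ(𝒢)| = 32.  σ(𝒢) = { {}, {a}, {b}, {c}, {d}, {e}, {a,b}, {a,c}, {a,d}, {a,e}, {b,c}, {b,d}, {b,e}, {c,d}, {c,e}, {d,e}, {a,b,c}, {a,b,d}, {a,b,e}, {a,c,d}, {a,c,e}, {a,d,e}, {b,c,d}, {b,c,e}, {b,d,e}, {c,d,e}, {a,b,c,d}, {a,b,c,e}, {a,b,d,e}, {a,c,d,e}, {b,c,d,e}, X }

Check:
Take S₀ = 𝒢 ∪ {∅, X} = { {}, {a,c}, {d,e}, {a,d,e}, {a,b,c,e}, X }.
Pass 1: +5 →
  {d}  = ᶜ of {a,b,c,e}
  {b,c}  = ᶜ of {a,d,e}
  {a,b,c}  = ᶜ of {d,e}
  {b,d,e}  = ᶜ of {a,c}
  {a,c,d,e}  = {d,e} ∪ {a,c}
  |family| = 11
Pass 2: 6 new —
  {b}  = ᶜ of {a,c,d,e}
  {a,c,d}  = {a,c} ∪ {d}
  {b,c,d}  = {b,c} ∪ {d}
  {a,b,c,d}  = {a,b,c} ∪ {d}
  {a,b,d,e}  = {a,d,e} ∪ {b,d,e}
  {b,c,d,e}  = {d,e} ∪ {b,c}
  |family| = 17
Pass 3 (6 new):
  {a}  = ᶜ of {b,c,d,e}
  {c}  = ᶜ of {a,b,d,e}
  {e}  = ᶜ of {a,b,c,d}
  {a,e}  = ᶜ of {b,c,d}
  {b,d}  = {d} ∪ {b}
  {b,e}  = ᶜ of {a,c,d}
  |family| = 23
Pass 4: +9 →
  {a,b}  = {b} ∪ {a}
  {a,d}  = {d} ∪ {a}
  {c,d}  = {c} ∪ {d}
  {c,e}  = {e} ∪ {c}
  {a,b,d}  = {b,d} ∪ {a}
  {a,b,e}  = {b,e} ∪ {a,e}
  {a,c,e}  = ᶜ of {b,d}
  {b,c,e}  = {b,e} ∪ {c}
  {c,d,e}  = {d,e} ∪ {c}
  |family| = 32
Pass 5: no new sets; the family is a σ-algebra.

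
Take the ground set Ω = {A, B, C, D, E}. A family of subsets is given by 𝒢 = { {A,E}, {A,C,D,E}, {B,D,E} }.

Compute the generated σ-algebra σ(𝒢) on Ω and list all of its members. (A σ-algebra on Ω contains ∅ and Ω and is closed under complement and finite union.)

Begin from { {}, {A,E}, {B,D,E}, {A,C,D,E}, Ω } (that is, 𝒢 plus ∅ and Ω).
Pass 1: 4 new —
  {B}  = complement {A,C,D,E}
  {A,C}  = complement {B,D,E}
  {B,C,D}  = complement {A,E}
  {A,B,D,E}  = {A,E} ∪ {B,D,E}
  — 9 sets.
Pass 2: +6 →
  {C}  = complement {A,B,D,E}
  {A,B,C}  = {B} ∪ {A,C}
  {A,B,E}  = {B} ∪ {A,E}
  {A,C,E}  = {A,C} ∪ {A,E}
  {A,B,C,D}  = {B,C,D} ∪ {A,C}
  {B,C,D,E}  = {B,C,D} ∪ {B,D,E}
  — 15 sets.
Pass 3: 7 new —
  {A}  = complement {B,C,D,E}
  {E}  = complement {A,B,C,D}
  {B,C}  = {C} ∪ {B}
  {B,D}  = complement {A,C,E}
  {C,D}  = complement {A,B,E}
  {D,E}  = complement {A,B,C}
  {A,B,C,E}  = {C} ∪ {A,B,E}
  — 22 sets.
Pass 4. New:
  {D}  = complement {A,B,C,E}
  {A,B}  = {B} ∪ {A}
  {B,E}  = {B} ∪ {E}
  {C,E}  = {E} ∪ {C}
  {A,B,D}  = {B,D} ∪ {A}
  {A,C,D}  = {C,D} ∪ {A,C}
  {A,D,E}  = complement {B,C}
  {B,C,E}  = {E} ∪ {B,C}
  {C,D,E}  = {C,D} ∪ {D,E}
  — 31 sets.
Pass 5: +1 →
  {A,D}  = complement {B,C,E}
  — 32 sets.
Pass 6: already closed under ᶜ and ∪.

Therefore σ(𝒢) = { {}, {A}, {B}, {C}, {D}, {E}, {A,B}, {A,C}, {A,D}, {A,E}, {B,C}, {B,D}, {B,E}, {C,D}, {C,E}, {D,E}, {A,B,C}, {A,B,D}, {A,B,E}, {A,C,D}, {A,C,E}, {A,D,E}, {B,C,D}, {B,C,E}, {B,D,E}, {C,D,E}, {A,B,C,D}, {A,B,C,E}, {A,B,D,E}, {A,C,D,E}, {B,C,D,E}, Ω } (|σ(𝒢)| = 32).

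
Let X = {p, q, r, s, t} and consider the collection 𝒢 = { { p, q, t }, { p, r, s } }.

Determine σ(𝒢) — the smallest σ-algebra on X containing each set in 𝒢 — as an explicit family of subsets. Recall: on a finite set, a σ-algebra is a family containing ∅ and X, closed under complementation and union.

σ(𝒢) = { {  }, { p }, { q, t }, { r, s }, { p, q, t }, { p, r, s }, { q, r, s, t }, X }

Trace:
Begin from { {  }, { p, q, t }, { p, r, s }, X } (that is, 𝒢 plus ∅ and X).
Iteration 1. New:
  { q, t }  = complement { p, r, s }
  { r, s }  = complement { p, q, t }
  — 6 sets.
Iteration 2: +1 →
  { q, r, s, t }  = { q, t } ∪ { r, s }
  — 7 sets.
Iteration 3 (1 new):
  { p }  = complement { q, r, s, t }
  — 8 sets.
Iteration 4 adds nothing — fixpoint reached.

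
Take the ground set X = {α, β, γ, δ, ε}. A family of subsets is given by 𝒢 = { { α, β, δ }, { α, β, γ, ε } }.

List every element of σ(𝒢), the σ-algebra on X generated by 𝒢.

σ(𝒢) = { {}, { δ }, { α, β }, { γ, ε }, { α, β, δ }, { γ, δ, ε }, { α, β, γ, ε }, X }

Derivation:
Start: 𝒢 ∪ {∅, X} = { {}, { α, β, δ }, { α, β, γ, ε }, X }.
Step 1 (2 new):
  { δ }  = ᶜ of { α, β, γ, ε }
  { γ, ε }  = ᶜ of { α, β, δ }
  — 6 sets.
Step 2: 1 new —
  { γ, δ, ε }  = { δ } ∪ { γ, ε }
  — 7 sets.
Step 3: +1 →
  { α, β }  = ᶜ of { γ, δ, ε }
  — 8 sets.
Step 4 adds nothing — fixpoint reached.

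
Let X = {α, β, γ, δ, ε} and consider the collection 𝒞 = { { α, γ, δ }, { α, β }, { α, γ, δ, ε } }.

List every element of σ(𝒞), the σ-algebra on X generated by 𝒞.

Answer: σ(𝒞) = { {  }, { α }, { β }, { ε }, { α, β }, { α, ε }, { β, ε }, { γ, δ }, { α, β, ε }, { α, γ, δ }, { β, γ, δ }, { γ, δ, ε }, { α, β, γ, δ }, { α, γ, δ, ε }, { β, γ, δ, ε }, X }

Working:
Take S₀ = 𝒞 ∪ {∅, X} = { {  }, { α, β }, { α, γ, δ }, { α, γ, δ, ε }, X }.
Pass 1: +4 →
  { β }  = complement { α, γ, δ, ε }
  { β, ε }  = complement { α, γ, δ }
  { γ, δ, ε }  = complement { α, β }
  { α, β, γ, δ }  = { α, γ, δ } ∪ { α, β }
  (now 9)
Pass 2 adds 3:
  { ε }  = complement { α, β, γ, δ }
  { α, β, ε }  = { β, ε } ∪ { α, β }
  { β, γ, δ, ε }  = { β, ε } ∪ { γ, δ, ε }
  (now 12)
Pass 3: +2 →
  { α }  = complement { β, γ, δ, ε }
  { γ, δ }  = complement { α, β, ε }
  (now 14)
Pass 4 adds 2:
  { α, ε }  = { ε } ∪ { α }
  { β, γ, δ }  = { γ, δ } ∪ { β }
  (now 16)
Pass 5: stable.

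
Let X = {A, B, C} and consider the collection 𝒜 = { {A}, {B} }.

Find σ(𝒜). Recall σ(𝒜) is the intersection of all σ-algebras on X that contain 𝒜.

Seed the family with 𝒜 together with ∅ and X: { {}, {A}, {B}, X }.
Round 1 (3 new):
  {A,B}  = {A} ∪ {B}
  {A,C}  = X∖{B}
  {B,C}  = X∖{A}
Round 2. New:
  {C}  = X∖{A,B}
Round 3: closed — nothing new.

Hence σ(𝒜) has 8 members: { {}, {A}, {B}, {C}, {A,B}, {A,C}, {B,C}, X }.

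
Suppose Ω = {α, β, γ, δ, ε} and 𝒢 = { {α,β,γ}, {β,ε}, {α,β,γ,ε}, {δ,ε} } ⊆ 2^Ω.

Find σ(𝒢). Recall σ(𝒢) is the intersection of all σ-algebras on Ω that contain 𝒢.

σ(𝒢) = { {}, {β}, {δ}, {ε}, {α,γ}, {β,δ}, {β,ε}, {δ,ε}, {α,β,γ}, {α,γ,δ}, {α,γ,ε}, {β,δ,ε}, {α,β,γ,δ}, {α,β,γ,ε}, {α,γ,δ,ε}, Ω }

Check:
Initial family (6 sets): { {}, {β,ε}, {δ,ε}, {α,β,γ}, {α,β,γ,ε}, Ω }.
Iteration 1 (3 new):
  {δ}  = complement {α,β,γ,ε}
  {α,γ,δ}  = complement {β,ε}
  {β,δ,ε}  = {δ,ε} ∪ {β,ε}
  (now 9)
Iteration 2: 3 new —
  {α,γ}  = complement {β,δ,ε}
  {α,β,γ,δ}  = {α,β,γ} ∪ {α,γ,δ}
  {α,γ,δ,ε}  = {δ,ε} ∪ {α,γ,δ}
  (now 12)
Iteration 3: 2 new —
  {β}  = complement {α,γ,δ,ε}
  {ε}  = complement {α,β,γ,δ}
  (now 14)
Iteration 4 (2 new):
  {β,δ}  = {δ} ∪ {β}
  {α,γ,ε}  = {α,γ} ∪ {ε}
  (now 16)
Iteration 5 adds nothing — fixpoint reached.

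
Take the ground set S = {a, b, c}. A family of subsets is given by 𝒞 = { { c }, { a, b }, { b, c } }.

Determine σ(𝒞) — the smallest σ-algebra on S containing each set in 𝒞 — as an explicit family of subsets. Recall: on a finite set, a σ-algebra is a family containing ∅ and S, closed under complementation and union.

Initial family (5 sets): { {}, { c }, { a, b }, { b, c }, S }.
Iteration 1: +1 →
  { a }  = S∖{ b, c }
  |family| = 6
Iteration 2: 1 new —
  { a, c }  = { c } ∪ { a }
  |family| = 7
Iteration 3. New:
  { b }  = S∖{ a, c }
  |family| = 8
Iteration 4: stable.

|σ(𝒞)| = 8.  σ(𝒞) = { {}, { a }, { b }, { c }, { a, b }, { a, c }, { b, c }, S }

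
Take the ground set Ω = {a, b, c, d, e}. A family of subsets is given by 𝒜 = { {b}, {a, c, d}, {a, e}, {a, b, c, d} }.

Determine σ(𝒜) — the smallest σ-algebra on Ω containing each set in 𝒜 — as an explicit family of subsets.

Take S₀ = 𝒜 ∪ {∅, Ω} = { {}, {b}, {a, e}, {a, c, d}, {a, b, c, d}, Ω }.
Pass 1 adds 5:
  {e}  = ᶜ of {a, b, c, d}
  {b, e}  = ᶜ of {a, c, d}
  {a, b, e}  = {a, e} ∪ {b}
  {b, c, d}  = ᶜ of {a, e}
  {a, c, d, e}  = ᶜ of {b}
  — 11 sets.
Pass 2: +2 →
  {c, d}  = ᶜ of {a, b, e}
  {b, c, d, e}  = {b, e} ∪ {b, c, d}
  — 13 sets.
Pass 3 (2 new):
  {a}  = ᶜ of {b, c, d, e}
  {c, d, e}  = {c, d} ∪ {e}
  — 15 sets.
Pass 4 adds 1:
  {a, b}  = ᶜ of {c, d, e}
  — 16 sets.
Pass 5: closed — nothing new.

|σ(𝒜)| = 16.  σ(𝒜) = { {}, {a}, {b}, {e}, {a, b}, {a, e}, {b, e}, {c, d}, {a, b, e}, {a, c, d}, {b, c, d}, {c, d, e}, {a, b, c, d}, {a, c, d, e}, {b, c, d, e}, Ω }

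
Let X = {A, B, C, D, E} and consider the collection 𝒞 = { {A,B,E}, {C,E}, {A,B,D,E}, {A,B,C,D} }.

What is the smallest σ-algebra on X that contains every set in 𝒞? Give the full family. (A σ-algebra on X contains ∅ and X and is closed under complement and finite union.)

σ(𝒞) (16 sets): { {}, {C}, {D}, {E}, {A,B}, {C,D}, {C,E}, {D,E}, {A,B,C}, {A,B,D}, {A,B,E}, {C,D,E}, {A,B,C,D}, {A,B,C,E}, {A,B,D,E}, X }

Working:
Initial family (6 sets): { {}, {C,E}, {A,B,E}, {A,B,C,D}, {A,B,D,E}, X }.
Iteration 1 adds 5:
  {C}  = X∖{A,B,D,E}
  {E}  = X∖{A,B,C,D}
  {C,D}  = X∖{A,B,E}
  {A,B,D}  = X∖{C,E}
  {A,B,C,E}  = {A,B,E} ∪ {C,E}
  — 11 sets.
Iteration 2: +2 →
  {D}  = X∖{A,B,C,E}
  {C,D,E}  = {C,D} ∪ {E}
  — 13 sets.
Iteration 3 (2 new):
  {A,B}  = X∖{C,D,E}
  {D,E}  = {D} ∪ {E}
  — 15 sets.
Iteration 4 adds 1:
  {A,B,C}  = X∖{D,E}
  — 16 sets.
Iteration 5 adds nothing — fixpoint reached.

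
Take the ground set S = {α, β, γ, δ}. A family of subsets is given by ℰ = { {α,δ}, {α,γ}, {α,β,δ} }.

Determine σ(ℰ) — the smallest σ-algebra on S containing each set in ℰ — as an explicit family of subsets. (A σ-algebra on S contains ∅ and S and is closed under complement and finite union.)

Seed the family with ℰ together with ∅ and S: { {}, {α,γ}, {α,δ}, {α,β,δ}, S }.
Iteration 1. New:
  {γ}  = ᶜ of {α,β,δ}
  {β,γ}  = ᶜ of {α,δ}
  {β,δ}  = ᶜ of {α,γ}
  {α,γ,δ}  = {α,δ} ∪ {α,γ}
  (now 9)
Iteration 2: +3 →
  {β}  = ᶜ of {α,γ,δ}
  {α,β,γ}  = {β,γ} ∪ {α,γ}
  {β,γ,δ}  = {γ} ∪ {β,δ}
  (now 12)
Iteration 3 (2 new):
  {α}  = ᶜ of {β,γ,δ}
  {δ}  = ᶜ of {α,β,γ}
  (now 14)
Iteration 4 adds 2:
  {α,β}  = {β} ∪ {α}
  {γ,δ}  = {γ} ∪ {δ}
  (now 16)
Iteration 5: closed — nothing new.

Therefore σ(ℰ) = { {}, {α}, {β}, {γ}, {δ}, {α,β}, {α,γ}, {α,δ}, {β,γ}, {β,δ}, {γ,δ}, {α,β,γ}, {α,β,δ}, {α,γ,δ}, {β,γ,δ}, S } (|σ(ℰ)| = 16).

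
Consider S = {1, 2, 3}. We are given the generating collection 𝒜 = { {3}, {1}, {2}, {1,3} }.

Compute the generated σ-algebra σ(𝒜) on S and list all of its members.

Begin from { {}, {1}, {2}, {3}, {1,3}, S } (that is, 𝒜 plus ∅ and S).
Iteration 1: 2 new —
  {1,2}  = S∖{3}
  {2,3}  = S∖{1}
  (now 8)
Iteration 2: no new sets; the family is a σ-algebra.

Therefore σ(𝒜) = { {}, {1}, {2}, {3}, {1,2}, {1,3}, {2,3}, S } (|σ(𝒜)| = 8).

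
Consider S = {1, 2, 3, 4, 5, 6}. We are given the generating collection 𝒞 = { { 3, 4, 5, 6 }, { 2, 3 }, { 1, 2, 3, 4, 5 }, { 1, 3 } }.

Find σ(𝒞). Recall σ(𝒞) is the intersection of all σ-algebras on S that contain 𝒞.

Start: 𝒞 ∪ {∅, S} = { ∅, { 1, 3 }, { 2, 3 }, { 3, 4, 5, 6 }, { 1, 2, 3, 4, 5 }, S }.
Pass 1: 7 new —
  { 6 }  = S∖{ 1, 2, 3, 4, 5 }
  { 1, 2 }  = S∖{ 3, 4, 5, 6 }
  { 1, 2, 3 }  = { 2, 3 } ∪ { 1, 3 }
  { 1, 4, 5, 6 }  = S∖{ 2, 3 }
  { 2, 4, 5, 6 }  = S∖{ 1, 3 }
  { 1, 3, 4, 5, 6 }  = { 1, 3 } ∪ { 3, 4, 5, 6 }
  { 2, 3, 4, 5, 6 }  = { 2, 3 } ∪ { 3, 4, 5, 6 }
  (now 13)
Pass 2. New:
  { 1 }  = S∖{ 2, 3, 4, 5, 6 }
  { 2 }  = S∖{ 1, 3, 4, 5, 6 }
  { 1, 2, 6 }  = { 1, 2 } ∪ { 6 }
  { 1, 3, 6 }  = { 6 } ∪ { 1, 3 }
  { 2, 3, 6 }  = { 6 } ∪ { 2, 3 }
  { 4, 5, 6 }  = S∖{ 1, 2, 3 }
  { 1, 2, 3, 6 }  = { 1, 2, 3 } ∪ { 6 }
  { 1, 2, 4, 5, 6 }  = { 1, 2 } ∪ { 1, 4, 5, 6 }
  (now 21)
Pass 3: 7 new —
  { 3 }  = S∖{ 1, 2, 4, 5, 6 }
  { 1, 6 }  = { 6 } ∪ { 1 }
  { 2, 6 }  = { 2 } ∪ { 6 }
  { 4, 5 }  = S∖{ 1, 2, 3, 6 }
  { 1, 4, 5 }  = S∖{ 2, 3, 6 }
  { 2, 4, 5 }  = S∖{ 1, 3, 6 }
  { 3, 4, 5 }  = S∖{ 1, 2, 6 }
  (now 28)
Pass 4: 4 new —
  { 3, 6 }  = { 6 } ∪ { 3 }
  { 1, 2, 4, 5 }  = { 1, 4, 5 } ∪ { 1, 2 }
  { 1, 3, 4, 5 }  = S∖{ 2, 6 }
  { 2, 3, 4, 5 }  = S∖{ 1, 6 }
  (now 32)
Pass 5: stable.

σ(𝒞) = { ∅, { 1 }, { 2 }, { 3 }, { 6 }, { 1, 2 }, { 1, 3 }, { 1, 6 }, { 2, 3 }, { 2, 6 }, { 3, 6 }, { 4, 5 }, { 1, 2, 3 }, { 1, 2, 6 }, { 1, 3, 6 }, { 1, 4, 5 }, { 2, 3, 6 }, { 2, 4, 5 }, { 3, 4, 5 }, { 4, 5, 6 }, { 1, 2, 3, 6 }, { 1, 2, 4, 5 }, { 1, 3, 4, 5 }, { 1, 4, 5, 6 }, { 2, 3, 4, 5 }, { 2, 4, 5, 6 }, { 3, 4, 5, 6 }, { 1, 2, 3, 4, 5 }, { 1, 2, 4, 5, 6 }, { 1, 3, 4, 5, 6 }, { 2, 3, 4, 5, 6 }, S }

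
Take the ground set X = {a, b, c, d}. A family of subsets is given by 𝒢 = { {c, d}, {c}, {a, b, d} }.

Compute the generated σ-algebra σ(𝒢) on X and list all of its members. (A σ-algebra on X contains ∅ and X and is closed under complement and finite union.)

Seed the family with 𝒢 together with ∅ and X: { ∅, {c}, {c, d}, {a, b, d}, X }.
Round 1 adds 1:
  {a, b}  = X∖{c, d}
  — 6 sets.
Round 2 (1 new):
  {a, b, c}  = {c} ∪ {a, b}
  — 7 sets.
Round 3 (1 new):
  {d}  = X∖{a, b, c}
  — 8 sets.
Round 4: closed — nothing new.

|σ(𝒢)| = 8.  σ(𝒢) = { ∅, {c}, {d}, {a, b}, {c, d}, {a, b, c}, {a, b, d}, X }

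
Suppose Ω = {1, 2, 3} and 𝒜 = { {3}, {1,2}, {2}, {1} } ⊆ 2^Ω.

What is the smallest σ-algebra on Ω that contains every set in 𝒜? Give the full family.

Answer: σ(𝒜) = { ∅, {1}, {2}, {3}, {1,2}, {1,3}, {2,3}, Ω }

Derivation:
Take S₀ = 𝒜 ∪ {∅, Ω} = { ∅, {1}, {2}, {3}, {1,2}, Ω }.
Pass 1: +2 →
  {1,3}  = ᶜ of {2}
  {2,3}  = ᶜ of {1}
  (now 8)
Pass 2: no new sets; the family is a σ-algebra.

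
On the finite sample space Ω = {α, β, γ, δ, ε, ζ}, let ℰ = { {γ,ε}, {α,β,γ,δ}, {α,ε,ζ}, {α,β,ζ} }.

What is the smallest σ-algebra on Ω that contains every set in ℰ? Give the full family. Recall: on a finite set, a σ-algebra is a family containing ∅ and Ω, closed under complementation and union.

σ(ℰ) = { {}, {α}, {β}, {γ}, {δ}, {ε}, {ζ}, {α,β}, {α,γ}, {α,δ}, {α,ε}, {α,ζ}, {β,γ}, {β,δ}, {β,ε}, {β,ζ}, {γ,δ}, {γ,ε}, {γ,ζ}, {δ,ε}, {δ,ζ}, {ε,ζ}, {α,β,γ}, {α,β,δ}, {α,β,ε}, {α,β,ζ}, {α,γ,δ}, {α,γ,ε}, {α,γ,ζ}, {α,δ,ε}, {α,δ,ζ}, {α,ε,ζ}, {β,γ,δ}, {β,γ,ε}, {β,γ,ζ}, {β,δ,ε}, {β,δ,ζ}, {β,ε,ζ}, {γ,δ,ε}, {γ,δ,ζ}, {γ,ε,ζ}, {δ,ε,ζ}, {α,β,γ,δ}, {α,β,γ,ε}, {α,β,γ,ζ}, {α,β,δ,ε}, {α,β,δ,ζ}, {α,β,ε,ζ}, {α,γ,δ,ε}, {α,γ,δ,ζ}, {α,γ,ε,ζ}, {α,δ,ε,ζ}, {β,γ,δ,ε}, {β,γ,δ,ζ}, {β,γ,ε,ζ}, {β,δ,ε,ζ}, {γ,δ,ε,ζ}, {α,β,γ,δ,ε}, {α,β,γ,δ,ζ}, {α,β,γ,ε,ζ}, {α,β,δ,ε,ζ}, {α,γ,δ,ε,ζ}, {β,γ,δ,ε,ζ}, Ω }

Working:
Initial family (6 sets): { {}, {γ,ε}, {α,β,ζ}, {α,ε,ζ}, {α,β,γ,δ}, Ω }.
Pass 1 (9 new):
  {ε,ζ}  = Ω∖{α,β,γ,δ}
  {β,γ,δ}  = Ω∖{α,ε,ζ}
  {γ,δ,ε}  = Ω∖{α,β,ζ}
  {α,β,δ,ζ}  = Ω∖{γ,ε}
  {α,β,ε,ζ}  = {α,ε,ζ} ∪ {α,β,ζ}
  {α,γ,ε,ζ}  = {α,ε,ζ} ∪ {γ,ε}
  {α,β,γ,δ,ε}  = {γ,ε} ∪ {α,β,γ,δ}
  {α,β,γ,δ,ζ}  = {α,β,γ,δ} ∪ {α,β,ζ}
  {α,β,γ,ε,ζ}  = {γ,ε} ∪ {α,β,ζ}
  [15 total]
Pass 2: +11 →
  {δ}  = Ω∖{α,β,γ,ε,ζ}
  {ε}  = Ω∖{α,β,γ,δ,ζ}
  {ζ}  = Ω∖{α,β,γ,δ,ε}
  {β,δ}  = Ω∖{α,γ,ε,ζ}
  {γ,δ}  = Ω∖{α,β,ε,ζ}
  {γ,ε,ζ}  = {ε,ζ} ∪ {γ,ε}
  {β,γ,δ,ε}  = {γ,δ,ε} ∪ {β,γ,δ}
  {γ,δ,ε,ζ}  = {γ,δ,ε} ∪ {ε,ζ}
  {α,β,δ,ε,ζ}  = {α,β,δ,ζ} ∪ {ε,ζ}
  {α,γ,δ,ε,ζ}  = {α,γ,ε,ζ} ∪ {γ,δ,ε}
  {β,γ,δ,ε,ζ}  = {β,γ,δ} ∪ {ε,ζ}
  [26 total]
Pass 3 (15 new):
  {α}  = Ω∖{β,γ,δ,ε,ζ}
  {β}  = Ω∖{α,γ,δ,ε,ζ}
  {γ}  = Ω∖{α,β,δ,ε,ζ}
  {α,β}  = Ω∖{γ,δ,ε,ζ}
  {α,ζ}  = Ω∖{β,γ,δ,ε}
  {δ,ε}  = {ε} ∪ {δ}
  {δ,ζ}  = {ζ} ∪ {δ}
  {α,β,δ}  = Ω∖{γ,ε,ζ}
  {β,δ,ε}  = {β,δ} ∪ {ε}
  {β,δ,ζ}  = {β,δ} ∪ {ζ}
  {γ,δ,ζ}  = {γ,δ} ∪ {ζ}
  {δ,ε,ζ}  = {ε,ζ} ∪ {δ}
  {α,δ,ε,ζ}  = {α,ε,ζ} ∪ {δ}
  {β,γ,δ,ζ}  = {β,γ,δ} ∪ {ζ}
  {β,δ,ε,ζ}  = {ε,ζ} ∪ {β,δ}
  [41 total]
Pass 4: 22 new —
  {α,γ}  = Ω∖{β,δ,ε,ζ}
  {α,δ}  = {δ} ∪ {α}
  {α,ε}  = Ω∖{β,γ,δ,ζ}
  {β,γ}  = Ω∖{α,δ,ε,ζ}
  {β,ε}  = {β} ∪ {ε}
  {β,ζ}  = {β} ∪ {ζ}
  {γ,ζ}  = {γ} ∪ {ζ}
  {α,β,γ}  = Ω∖{δ,ε,ζ}
  {α,β,ε}  = Ω∖{γ,δ,ζ}
  {α,γ,δ}  = {γ,δ} ∪ {α}
  {α,γ,ε}  = Ω∖{β,δ,ζ}
  {α,γ,ζ}  = Ω∖{β,δ,ε}
  {α,δ,ε}  = {δ,ε} ∪ {α}
  {α,δ,ζ}  = {α,ζ} ∪ {δ}
  {β,γ,ε}  = {β} ∪ {γ,ε}
  {β,ε,ζ}  = {β} ∪ {ε,ζ}
  {α,β,γ,ε}  = Ω∖{δ,ζ}
  {α,β,γ,ζ}  = Ω∖{δ,ε}
  {α,β,δ,ε}  = {δ,ε} ∪ {α,β}
  {α,γ,δ,ε}  = {α} ∪ {γ,δ,ε}
  {α,γ,δ,ζ}  = {γ,δ} ∪ {α,ζ}
  {β,γ,ε,ζ}  = {β} ∪ {γ,ε,ζ}
  [63 total]
Pass 5. New:
  {β,γ,ζ}  = Ω∖{α,δ,ε}
  [64 total]
Pass 6: already closed under ᶜ and ∪.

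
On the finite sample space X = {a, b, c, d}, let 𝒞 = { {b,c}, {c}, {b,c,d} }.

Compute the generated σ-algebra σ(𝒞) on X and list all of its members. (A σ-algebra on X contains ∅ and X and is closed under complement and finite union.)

Start: 𝒞 ∪ {∅, X} = { {}, {c}, {b,c}, {b,c,d}, X }.
Pass 1: +3 →
  {a}  = ᶜ of {b,c,d}
  {a,d}  = ᶜ of {b,c}
  {a,b,d}  = ᶜ of {c}
Pass 2 adds 3:
  {a,c}  = {c} ∪ {a}
  {a,b,c}  = {b,c} ∪ {a}
  {a,c,d}  = {c} ∪ {a,d}
Pass 3: +3 →
  {b}  = ᶜ of {a,c,d}
  {d}  = ᶜ of {a,b,c}
  {b,d}  = ᶜ of {a,c}
Pass 4 adds 2:
  {a,b}  = {b} ∪ {a}
  {c,d}  = {c} ∪ {d}
Pass 5: stable.

|σ(𝒞)| = 16.  σ(𝒞) = { {}, {a}, {b}, {c}, {d}, {a,b}, {a,c}, {a,d}, {b,c}, {b,d}, {c,d}, {a,b,c}, {a,b,d}, {a,c,d}, {b,c,d}, X }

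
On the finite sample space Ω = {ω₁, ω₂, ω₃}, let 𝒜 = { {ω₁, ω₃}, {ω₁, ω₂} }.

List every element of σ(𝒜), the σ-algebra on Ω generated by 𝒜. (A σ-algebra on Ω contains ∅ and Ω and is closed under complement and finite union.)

|σ(𝒜)| = 8.  σ(𝒜) = { ∅, {ω₁}, {ω₂}, {ω₃}, {ω₁, ω₂}, {ω₁, ω₃}, {ω₂, ω₃}, Ω }

Trace:
Initial family (4 sets): { ∅, {ω₁, ω₂}, {ω₁, ω₃}, Ω }.
Round 1 adds 2:
  {ω₂}  = complement {ω₁, ω₃}
  {ω₃}  = complement {ω₁, ω₂}
  |family| = 6
Round 2. New:
  {ω₂, ω₃}  = {ω₃} ∪ {ω₂}
  |family| = 7
Round 3: 1 new —
  {ω₁}  = complement {ω₂, ω₃}
  |family| = 8
Round 4: stable.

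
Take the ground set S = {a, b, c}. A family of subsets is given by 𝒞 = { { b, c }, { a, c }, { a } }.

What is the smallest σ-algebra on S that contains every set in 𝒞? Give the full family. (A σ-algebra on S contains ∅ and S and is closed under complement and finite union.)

Initial family (5 sets): { {}, { a }, { a, c }, { b, c }, S }.
Iteration 1 adds 1:
  { b }  = complement { a, c }
  [6 total]
Iteration 2: +1 →
  { a, b }  = { b } ∪ { a }
  [7 total]
Iteration 3 (1 new):
  { c }  = complement { a, b }
  [8 total]
Iteration 4 adds nothing — fixpoint reached.

σ(𝒞) = { {}, { a }, { b }, { c }, { a, b }, { a, c }, { b, c }, S }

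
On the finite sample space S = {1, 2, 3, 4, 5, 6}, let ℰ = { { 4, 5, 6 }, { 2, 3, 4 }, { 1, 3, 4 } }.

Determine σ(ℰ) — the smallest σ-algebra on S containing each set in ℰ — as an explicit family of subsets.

σ(ℰ) (32 sets): { {}, { 1 }, { 2 }, { 3 }, { 4 }, { 1, 2 }, { 1, 3 }, { 1, 4 }, { 2, 3 }, { 2, 4 }, { 3, 4 }, { 5, 6 }, { 1, 2, 3 }, { 1, 2, 4 }, { 1, 3, 4 }, { 1, 5, 6 }, { 2, 3, 4 }, { 2, 5, 6 }, { 3, 5, 6 }, { 4, 5, 6 }, { 1, 2, 3, 4 }, { 1, 2, 5, 6 }, { 1, 3, 5, 6 }, { 1, 4, 5, 6 }, { 2, 3, 5, 6 }, { 2, 4, 5, 6 }, { 3, 4, 5, 6 }, { 1, 2, 3, 5, 6 }, { 1, 2, 4, 5, 6 }, { 1, 3, 4, 5, 6 }, { 2, 3, 4, 5, 6 }, S }

Derivation:
Seed the family with ℰ together with ∅ and S: { {}, { 1, 3, 4 }, { 2, 3, 4 }, { 4, 5, 6 }, S }.
Round 1 adds 6:
  { 1, 2, 3 }  = S∖{ 4, 5, 6 }
  { 1, 5, 6 }  = S∖{ 2, 3, 4 }
  { 2, 5, 6 }  = S∖{ 1, 3, 4 }
  { 1, 2, 3, 4 }  = { 1, 3, 4 } ∪ { 2, 3, 4 }
  { 1, 3, 4, 5, 6 }  = { 1, 3, 4 } ∪ { 4, 5, 6 }
  { 2, 3, 4, 5, 6 }  = { 2, 3, 4 } ∪ { 4, 5, 6 }
  (now 11)
Round 2. New:
  { 1 }  = S∖{ 2, 3, 4, 5, 6 }
  { 2 }  = S∖{ 1, 3, 4, 5, 6 }
  { 5, 6 }  = S∖{ 1, 2, 3, 4 }
  { 1, 2, 5, 6 }  = { 2, 5, 6 } ∪ { 1, 5, 6 }
  { 1, 4, 5, 6 }  = { 1, 5, 6 } ∪ { 4, 5, 6 }
  { 2, 4, 5, 6 }  = { 2, 5, 6 } ∪ { 4, 5, 6 }
  { 1, 2, 3, 5, 6 }  = { 1, 2, 3 } ∪ { 2, 5, 6 }
  (now 18)
Round 3. New:
  { 4 }  = S∖{ 1, 2, 3, 5, 6 }
  { 1, 2 }  = { 2 } ∪ { 1 }
  { 1, 3 }  = S∖{ 2, 4, 5, 6 }
  { 2, 3 }  = S∖{ 1, 4, 5, 6 }
  { 3, 4 }  = S∖{ 1, 2, 5, 6 }
  { 1, 2, 4, 5, 6 }  = { 2, 4, 5, 6 } ∪ { 1, 5, 6 }
  (now 24)
Round 4 (7 new):
  { 3 }  = S∖{ 1, 2, 4, 5, 6 }
  { 1, 4 }  = { 1 } ∪ { 4 }
  { 2, 4 }  = { 2 } ∪ { 4 }
  { 1, 2, 4 }  = { 1, 2 } ∪ { 4 }
  { 1, 3, 5, 6 }  = { 5, 6 } ∪ { 1, 3 }
  { 2, 3, 5, 6 }  = { 5, 6 } ∪ { 2, 3 }
  { 3, 4, 5, 6 }  = S∖{ 1, 2 }
  (now 31)
Round 5: +1 →
  { 3, 5, 6 }  = S∖{ 1, 2, 4 }
  (now 32)
After Round 6 the family is unchanged; done.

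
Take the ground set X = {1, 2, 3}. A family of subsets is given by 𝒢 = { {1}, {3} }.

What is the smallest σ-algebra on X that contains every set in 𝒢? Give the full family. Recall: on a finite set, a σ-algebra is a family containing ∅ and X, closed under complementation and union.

σ(𝒢) = { ∅, {1}, {2}, {3}, {1, 2}, {1, 3}, {2, 3}, X }

Derivation:
Begin from { ∅, {1}, {3}, X } (that is, 𝒢 plus ∅ and X).
Iteration 1. New:
  {1, 2}  = complement {3}
  {1, 3}  = {3} ∪ {1}
  {2, 3}  = complement {1}
  (now 7)
Iteration 2. New:
  {2}  = complement {1, 3}
  (now 8)
Iteration 3: no new sets; the family is a σ-algebra.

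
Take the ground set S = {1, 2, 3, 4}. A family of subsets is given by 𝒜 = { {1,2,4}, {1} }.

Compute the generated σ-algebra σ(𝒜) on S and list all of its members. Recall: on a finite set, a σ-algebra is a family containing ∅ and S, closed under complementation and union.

Answer: σ(𝒜) = { ∅, {1}, {3}, {1,3}, {2,4}, {1,2,4}, {2,3,4}, S }

Trace:
Start: 𝒜 ∪ {∅, S} = { ∅, {1}, {1,2,4}, S }.
Iteration 1: +2 →
  {3}  = complement {1,2,4}
  {2,3,4}  = complement {1}
  — 6 sets.
Iteration 2. New:
  {1,3}  = {3} ∪ {1}
  — 7 sets.
Iteration 3 (1 new):
  {2,4}  = complement {1,3}
  — 8 sets.
Iteration 4: closed — nothing new.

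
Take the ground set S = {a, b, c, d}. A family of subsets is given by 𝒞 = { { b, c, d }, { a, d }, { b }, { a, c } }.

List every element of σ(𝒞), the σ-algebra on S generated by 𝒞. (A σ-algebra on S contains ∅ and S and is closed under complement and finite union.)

σ(𝒞) (16 sets): { {  }, { a }, { b }, { c }, { d }, { a, b }, { a, c }, { a, d }, { b, c }, { b, d }, { c, d }, { a, b, c }, { a, b, d }, { a, c, d }, { b, c, d }, S }

Check:
Seed the family with 𝒞 together with ∅ and S: { {  }, { b }, { a, c }, { a, d }, { b, c, d }, S }.
Round 1. New:
  { a }  = ᶜ of { b, c, d }
  { b, c }  = ᶜ of { a, d }
  { b, d }  = ᶜ of { a, c }
  { a, b, c }  = { a, c } ∪ { b }
  { a, b, d }  = { a, d } ∪ { b }
  { a, c, d }  = ᶜ of { b }
Round 2: 3 new —
  { c }  = ᶜ of { a, b, d }
  { d }  = ᶜ of { a, b, c }
  { a, b }  = { b } ∪ { a }
Round 3: 1 new —
  { c, d }  = ᶜ of { a, b }
Round 4: stable.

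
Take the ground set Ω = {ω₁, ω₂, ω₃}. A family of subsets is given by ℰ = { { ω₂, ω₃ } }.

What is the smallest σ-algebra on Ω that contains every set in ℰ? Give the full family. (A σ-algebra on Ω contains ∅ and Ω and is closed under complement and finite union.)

Answer: σ(ℰ) = { ∅, { ω₁ }, { ω₂, ω₃ }, Ω }

Check:
Initial family (3 sets): { ∅, { ω₂, ω₃ }, Ω }.
Step 1: +1 →
  { ω₁ }  = complement { ω₂, ω₃ }
Step 2 adds nothing — fixpoint reached.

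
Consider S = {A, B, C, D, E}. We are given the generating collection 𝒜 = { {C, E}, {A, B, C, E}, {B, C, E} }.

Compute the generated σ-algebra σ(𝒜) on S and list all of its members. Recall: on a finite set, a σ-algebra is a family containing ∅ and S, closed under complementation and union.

Take S₀ = 𝒜 ∪ {∅, S} = { ∅, {C, E}, {B, C, E}, {A, B, C, E}, S }.
Pass 1: +3 →
  {D}  = ᶜ of {A, B, C, E}
  {A, D}  = ᶜ of {B, C, E}
  {A, B, D}  = ᶜ of {C, E}
  (now 8)
Pass 2: 3 new —
  {C, D, E}  = {D} ∪ {C, E}
  {A, C, D, E}  = {C, E} ∪ {A, D}
  {B, C, D, E}  = {D} ∪ {B, C, E}
  (now 11)
Pass 3. New:
  {A}  = ᶜ of {B, C, D, E}
  {B}  = ᶜ of {A, C, D, E}
  {A, B}  = ᶜ of {C, D, E}
  (now 14)
Pass 4: +2 →
  {B, D}  = {D} ∪ {B}
  {A, C, E}  = {C, E} ∪ {A}
  (now 16)
Pass 5: stable.

σ(𝒜) = { ∅, {A}, {B}, {D}, {A, B}, {A, D}, {B, D}, {C, E}, {A, B, D}, {A, C, E}, {B, C, E}, {C, D, E}, {A, B, C, E}, {A, C, D, E}, {B, C, D, E}, S }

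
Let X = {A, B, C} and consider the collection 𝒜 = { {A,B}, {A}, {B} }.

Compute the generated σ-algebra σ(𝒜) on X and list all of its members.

Start: 𝒜 ∪ {∅, X} = { ∅, {A}, {B}, {A,B}, X }.
Step 1: +3 →
  {C}  = {A,B}ᶜ
  {A,C}  = {B}ᶜ
  {B,C}  = {A}ᶜ
  [8 total]
Step 2: no new sets; the family is a σ-algebra.

σ(𝒜) = { ∅, {A}, {B}, {C}, {A,B}, {A,C}, {B,C}, X }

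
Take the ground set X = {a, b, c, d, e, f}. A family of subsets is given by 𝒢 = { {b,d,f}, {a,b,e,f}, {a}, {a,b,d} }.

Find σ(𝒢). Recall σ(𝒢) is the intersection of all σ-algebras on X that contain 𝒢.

σ(𝒢) (64 sets): { {}, {a}, {b}, {c}, {d}, {e}, {f}, {a,b}, {a,c}, {a,d}, {a,e}, {a,f}, {b,c}, {b,d}, {b,e}, {b,f}, {c,d}, {c,e}, {c,f}, {d,e}, {d,f}, {e,f}, {a,b,c}, {a,b,d}, {a,b,e}, {a,b,f}, {a,c,d}, {a,c,e}, {a,c,f}, {a,d,e}, {a,d,f}, {a,e,f}, {b,c,d}, {b,c,e}, {b,c,f}, {b,d,e}, {b,d,f}, {b,e,f}, {c,d,e}, {c,d,f}, {c,e,f}, {d,e,f}, {a,b,c,d}, {a,b,c,e}, {a,b,c,f}, {a,b,d,e}, {a,b,d,f}, {a,b,e,f}, {a,c,d,e}, {a,c,d,f}, {a,c,e,f}, {a,d,e,f}, {b,c,d,e}, {b,c,d,f}, {b,c,e,f}, {b,d,e,f}, {c,d,e,f}, {a,b,c,d,e}, {a,b,c,d,f}, {a,b,c,e,f}, {a,b,d,e,f}, {a,c,d,e,f}, {b,c,d,e,f}, X }

Trace:
Begin from { {}, {a}, {a,b,d}, {b,d,f}, {a,b,e,f}, X } (that is, 𝒢 plus ∅ and X).
Iteration 1. New:
  {c,d}  = complement {a,b,e,f}
  {a,c,e}  = complement {b,d,f}
  {c,e,f}  = complement {a,b,d}
  {a,b,d,f}  = {b,d,f} ∪ {a,b,d}
  {a,b,d,e,f}  = {b,d,f} ∪ {a,b,e,f}
  {b,c,d,e,f}  = complement {a}
  [12 total]
Iteration 2. New:
  {c}  = complement {a,b,d,e,f}
  {c,e}  = complement {a,b,d,f}
  {a,c,d}  = {c,d} ∪ {a}
  {a,b,c,d}  = {c,d} ∪ {a,b,d}
  {a,c,d,e}  = {c,d} ∪ {a,c,e}
  {a,c,e,f}  = {a,c,e} ∪ {c,e,f}
  {b,c,d,f}  = {b,d,f} ∪ {c,d}
  {c,d,e,f}  = {c,d} ∪ {c,e,f}
  {a,b,c,d,e}  = {a,c,e} ∪ {a,b,d}
  {a,b,c,d,f}  = {c,d} ∪ {a,b,d,f}
  {a,b,c,e,f}  = {a,c,e} ∪ {a,b,e,f}
  [23 total]
Iteration 3: +12 →
  {d}  = complement {a,b,c,e,f}
  {e}  = complement {a,b,c,d,f}
  {f}  = complement {a,b,c,d,e}
  {a,b}  = complement {c,d,e,f}
  {a,c}  = {c} ∪ {a}
  {a,e}  = complement {b,c,d,f}
  {b,d}  = complement {a,c,e,f}
  {b,f}  = complement {a,c,d,e}
  {e,f}  = complement {a,b,c,d}
  {b,e,f}  = complement {a,c,d}
  {c,d,e}  = {c,d} ∪ {c,e}
  {a,c,d,e,f}  = {c,d} ∪ {a,c,e,f}
  [35 total]
Iteration 4: 24 new —
  {b}  = complement {a,c,d,e,f}
  {a,d}  = {a} ∪ {d}
  {a,f}  = {a} ∪ {f}
  {c,f}  = {f} ∪ {c}
  {d,e}  = {e} ∪ {d}
  {d,f}  = {f} ∪ {d}
  {a,b,c}  = {a,b} ∪ {c}
  {a,b,e}  = {a,b} ∪ {e}
  {a,b,f}  = complement {c,d,e}
  {a,c,f}  = {f} ∪ {a,c}
  {a,d,e}  = {a,e} ∪ {d}
  {a,e,f}  = {e,f} ∪ {a}
  {b,c,d}  = {c,d} ∪ {b,d}
  {b,c,f}  = {b,f} ∪ {c}
  {b,d,e}  = {e} ∪ {b,d}
  {c,d,f}  = {c,d} ∪ {f}
  {d,e,f}  = {e,f} ∪ {d}
  {a,b,c,e}  = {a,b} ∪ {a,c,e}
  {a,b,c,f}  = {b,f} ∪ {a,c}
  {a,b,d,e}  = {a,b,d} ∪ {e}
  {a,c,d,f}  = {f} ∪ {a,c,d}
  {b,c,d,e}  = {c,d,e} ∪ {b,d}
  {b,c,e,f}  = {b,e,f} ∪ {c}
  {b,d,e,f}  = complement {a,c}
  [59 total]
Iteration 5 adds 5:
  {b,c}  = {b} ∪ {c}
  {b,e}  = complement {a,c,d,f}
  {a,d,f}  = {a,f} ∪ {a,d}
  {b,c,e}  = {b} ∪ {c,e}
  {a,d,e,f}  = {e,f} ∪ {a,d}
  [64 total]
Iteration 6: no new sets; the family is a σ-algebra.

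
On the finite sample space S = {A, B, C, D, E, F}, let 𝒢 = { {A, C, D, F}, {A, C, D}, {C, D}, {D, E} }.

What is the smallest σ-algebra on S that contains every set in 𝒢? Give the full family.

Start: 𝒢 ∪ {∅, S} = { {}, {C, D}, {D, E}, {A, C, D}, {A, C, D, F}, S }.
Step 1: +7 →
  {B, E}  = ᶜ of {A, C, D, F}
  {B, E, F}  = ᶜ of {A, C, D}
  {C, D, E}  = {D, E} ∪ {C, D}
  {A, B, C, F}  = ᶜ of {D, E}
  {A, B, E, F}  = ᶜ of {C, D}
  {A, C, D, E}  = {D, E} ∪ {A, C, D}
  {A, C, D, E, F}  = {D, E} ∪ {A, C, D, F}
  (now 13)
Step 2. New:
  {B}  = ᶜ of {A, C, D, E, F}
  {B, F}  = ᶜ of {A, C, D, E}
  {A, B, F}  = ᶜ of {C, D, E}
  {B, D, E}  = {B, E} ∪ {D, E}
  {B, C, D, E}  = {B, E} ∪ {C, D, E}
  {B, D, E, F}  = {B, E, F} ∪ {D, E}
  {A, B, C, D, E}  = {B, E} ∪ {A, C, D}
  {A, B, C, D, F}  = {C, D} ∪ {A, B, C, F}
  {A, B, C, E, F}  = {B, E} ∪ {A, B, C, F}
  {A, B, D, E, F}  = {D, E} ∪ {A, B, E, F}
  {B, C, D, E, F}  = {C, D, E} ∪ {B, E, F}
  (now 24)
Step 3: +11 →
  {A}  = ᶜ of {B, C, D, E, F}
  {C}  = ᶜ of {A, B, D, E, F}
  {D}  = ᶜ of {A, B, C, E, F}
  {E}  = ᶜ of {A, B, C, D, F}
  {F}  = ᶜ of {A, B, C, D, E}
  {A, C}  = ᶜ of {B, D, E, F}
  {A, F}  = ᶜ of {B, C, D, E}
  {A, C, F}  = ᶜ of {B, D, E}
  {B, C, D}  = {C, D} ∪ {B}
  {A, B, C, D}  = {B} ∪ {A, C, D}
  {B, C, D, F}  = {C, D} ∪ {B, F}
  (now 35)
Step 4. New:
  {A, B}  = {A} ∪ {B}
  {A, D}  = {A} ∪ {D}
  {A, E}  = ᶜ of {B, C, D, F}
  {B, C}  = {B} ∪ {C}
  {B, D}  = {B} ∪ {D}
  {C, E}  = {E} ∪ {C}
  {C, F}  = {F} ∪ {C}
  {D, F}  = {F} ∪ {D}
  {E, F}  = ᶜ of {A, B, C, D}
  {A, B, C}  = {B} ∪ {A, C}
  {A, B, E}  = {B, E} ∪ {A}
  {A, C, E}  = {E} ∪ {A, C}
  {A, D, E}  = {A} ∪ {D, E}
  {A, D, F}  = {A, F} ∪ {D}
  {A, E, F}  = ᶜ of {B, C, D}
  {B, C, E}  = {B, E} ∪ {C}
  {B, C, F}  = {B, F} ∪ {C}
  {B, D, F}  = {B, F} ∪ {D}
  {C, D, F}  = {C, D} ∪ {F}
  {D, E, F}  = {F} ∪ {D, E}
  {A, B, C, E}  = {B, E} ∪ {A, C}
  {A, B, D, E}  = {A} ∪ {B, D, E}
  {A, B, D, F}  = {D} ∪ {A, B, F}
  {A, C, E, F}  = {A, C, F} ∪ {E}
  {A, D, E, F}  = {A, F} ∪ {D, E}
  {B, C, E, F}  = {B, E, F} ∪ {C}
  {C, D, E, F}  = {C, D, E} ∪ {F}
  (now 62)
Step 5 adds 2:
  {A, B, D}  = {B} ∪ {A, D}
  {C, E, F}  = {E, F} ∪ {C, E}
  (now 64)
Step 6: no new sets; the family is a σ-algebra.

σ(𝒢) = { {}, {A}, {B}, {C}, {D}, {E}, {F}, {A, B}, {A, C}, {A, D}, {A, E}, {A, F}, {B, C}, {B, D}, {B, E}, {B, F}, {C, D}, {C, E}, {C, F}, {D, E}, {D, F}, {E, F}, {A, B, C}, {A, B, D}, {A, B, E}, {A, B, F}, {A, C, D}, {A, C, E}, {A, C, F}, {A, D, E}, {A, D, F}, {A, E, F}, {B, C, D}, {B, C, E}, {B, C, F}, {B, D, E}, {B, D, F}, {B, E, F}, {C, D, E}, {C, D, F}, {C, E, F}, {D, E, F}, {A, B, C, D}, {A, B, C, E}, {A, B, C, F}, {A, B, D, E}, {A, B, D, F}, {A, B, E, F}, {A, C, D, E}, {A, C, D, F}, {A, C, E, F}, {A, D, E, F}, {B, C, D, E}, {B, C, D, F}, {B, C, E, F}, {B, D, E, F}, {C, D, E, F}, {A, B, C, D, E}, {A, B, C, D, F}, {A, B, C, E, F}, {A, B, D, E, F}, {A, C, D, E, F}, {B, C, D, E, F}, S }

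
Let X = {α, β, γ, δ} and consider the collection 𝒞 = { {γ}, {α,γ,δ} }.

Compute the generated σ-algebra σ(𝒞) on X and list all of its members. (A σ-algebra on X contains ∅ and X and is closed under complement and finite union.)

Initial family (4 sets): { {}, {γ}, {α,γ,δ}, X }.
Step 1. New:
  {β}  = complement {α,γ,δ}
  {α,β,δ}  = complement {γ}
  |family| = 6
Step 2: 1 new —
  {β,γ}  = {γ} ∪ {β}
  |family| = 7
Step 3 adds 1:
  {α,δ}  = complement {β,γ}
  |family| = 8
Step 4: no new sets; the family is a σ-algebra.

σ(𝒞) = { {}, {β}, {γ}, {α,δ}, {β,γ}, {α,β,δ}, {α,γ,δ}, X }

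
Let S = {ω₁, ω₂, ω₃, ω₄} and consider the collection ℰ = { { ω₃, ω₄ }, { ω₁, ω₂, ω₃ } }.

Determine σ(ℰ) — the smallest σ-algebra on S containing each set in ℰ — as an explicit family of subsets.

σ(ℰ) (8 sets): { {  }, { ω₃ }, { ω₄ }, { ω₁, ω₂ }, { ω₃, ω₄ }, { ω₁, ω₂, ω₃ }, { ω₁, ω₂, ω₄ }, S }

Derivation:
Start: ℰ ∪ {∅, S} = { {  }, { ω₃, ω₄ }, { ω₁, ω₂, ω₃ }, S }.
Pass 1. New:
  { ω₄ }  = ᶜ of { ω₁, ω₂, ω₃ }
  { ω₁, ω₂ }  = ᶜ of { ω₃, ω₄ }
  (now 6)
Pass 2 adds 1:
  { ω₁, ω₂, ω₄ }  = { ω₁, ω₂ } ∪ { ω₄ }
  (now 7)
Pass 3 (1 new):
  { ω₃ }  = ᶜ of { ω₁, ω₂, ω₄ }
  (now 8)
Pass 4: closed — nothing new.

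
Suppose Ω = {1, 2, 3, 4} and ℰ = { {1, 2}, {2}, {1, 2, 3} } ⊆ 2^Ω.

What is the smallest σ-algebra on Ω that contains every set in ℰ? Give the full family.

Take S₀ = ℰ ∪ {∅, Ω} = { {}, {2}, {1, 2}, {1, 2, 3}, Ω }.
Iteration 1 (3 new):
  {4}  = complement {1, 2, 3}
  {3, 4}  = complement {1, 2}
  {1, 3, 4}  = complement {2}
  (now 8)
Iteration 2. New:
  {2, 4}  = {4} ∪ {2}
  {1, 2, 4}  = {4} ∪ {1, 2}
  {2, 3, 4}  = {2} ∪ {3, 4}
  (now 11)
Iteration 3. New:
  {1}  = complement {2, 3, 4}
  {3}  = complement {1, 2, 4}
  {1, 3}  = complement {2, 4}
  (now 14)
Iteration 4: +2 →
  {1, 4}  = {4} ∪ {1}
  {2, 3}  = {3} ∪ {2}
  (now 16)
Iteration 5: no new sets; the family is a σ-algebra.

|σ(ℰ)| = 16.  σ(ℰ) = { {}, {1}, {2}, {3}, {4}, {1, 2}, {1, 3}, {1, 4}, {2, 3}, {2, 4}, {3, 4}, {1, 2, 3}, {1, 2, 4}, {1, 3, 4}, {2, 3, 4}, Ω }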